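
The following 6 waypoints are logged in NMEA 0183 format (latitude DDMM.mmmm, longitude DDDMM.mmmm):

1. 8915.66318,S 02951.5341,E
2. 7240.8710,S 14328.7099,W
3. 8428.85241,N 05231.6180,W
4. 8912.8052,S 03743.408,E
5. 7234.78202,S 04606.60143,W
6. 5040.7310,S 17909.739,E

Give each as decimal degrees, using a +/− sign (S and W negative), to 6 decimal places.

1. -89.261053, 29.858902
2. -72.681183, -143.478498
3. 84.480874, -52.526967
4. -89.213420, 37.723467
5. -72.579700, -46.110024
6. -50.678850, 179.162317

Point 1:
  Latitude: split at 2 digits → 89° and 15.66318′; 89 + 15.66318/60 = 89.2610530
  S → negative
  Lon: degrees = first 3 digits = 29, minutes = 51.5341; 29 + 51.5341/60 = 29.8589017
  E ⇒ keep positive
Point 2:
  φ: degrees = first 2 digits = 72, minutes = 40.871; 72 + 40.871/60 = 72.6811833
  S → negative
  λ: degrees = first 3 digits = 143, minutes = 28.7099; 143 + 28.7099/60 = 143.4784983
  W ⇒ negate
Point 3:
  φ: split at 2 digits → 84° and 28.85241′; 84 + 28.85241/60 = 84.4808735
  N ⇒ keep positive
  Longitude: degrees = first 3 digits = 52, minutes = 31.618; 52 + 31.618/60 = 52.5269667
  W ⇒ negate
Point 4:
  Latitude: split at 2 digits → 89° and 12.8052′; 89 + 12.8052/60 = 89.2134200
  S ⇒ negate
  Lon: split at 3 digits → 037° and 43.408′; 37 + 43.408/60 = 37.7234667
  E → positive
Point 5:
  Latitude: degrees = first 2 digits = 72, minutes = 34.78202; 72 + 34.78202/60 = 72.5797003
  hemisphere S, so the sign is −
  λ: split at 3 digits → 046° and 6.60143′; 46 + 6.60143/60 = 46.1100238
  hemisphere W, so the sign is −
Point 6:
  Latitude: degrees = first 2 digits = 50, minutes = 40.731; 50 + 40.731/60 = 50.6788500
  hemisphere S, so the sign is −
  Lon: split at 3 digits → 179° and 9.739′; 179 + 9.739/60 = 179.1623167
  E ⇒ keep positive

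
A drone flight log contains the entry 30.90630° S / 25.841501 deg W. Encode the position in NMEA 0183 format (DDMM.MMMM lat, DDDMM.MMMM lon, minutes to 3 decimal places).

3054.378,S / 02550.490,W

Lat: fractional part 0.906300 → 54.37800 minutes
Lon: 25° + 0.841501 × 60 = 25° 50.49006′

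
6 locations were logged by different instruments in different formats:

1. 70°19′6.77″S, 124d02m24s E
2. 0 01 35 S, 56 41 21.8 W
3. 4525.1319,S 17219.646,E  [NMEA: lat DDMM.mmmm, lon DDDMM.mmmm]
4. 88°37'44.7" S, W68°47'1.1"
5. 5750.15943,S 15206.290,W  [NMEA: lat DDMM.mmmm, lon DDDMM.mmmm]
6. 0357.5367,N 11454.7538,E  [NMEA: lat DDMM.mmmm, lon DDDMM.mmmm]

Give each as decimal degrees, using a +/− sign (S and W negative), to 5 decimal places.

1. -70.31855, 124.04000
2. -0.02639, -56.68939
3. -45.41887, 172.32743
4. -88.62908, -68.78364
5. -57.83599, -152.10483
6. 3.95895, 114.91256

Point 1:
  Lat: 70° + 19/60 + 6.77/3600 = 70 + 0.316667 + 0.001881 = 70.318547
  S → negative
  Lon: 124 + 2/60 + 24/3600 = 124.040000
  E → positive
Point 2:
  Lat: 0° + 1/60 + 35/3600 = 0 + 0.016667 + 0.009722 = 0.026389
  S ⇒ negate
  Longitude: 41′ + 21.8″ = 41.36333′; 56 + 41.36333/60 = 56.689389
  W ⇒ negate
Point 3:
  Lat: split at 2 digits → 45° and 25.1319′; 45 + 25.1319/60 = 45.418865
  S → negative
  Longitude: degrees = first 3 digits = 172, minutes = 19.646; 172 + 19.646/60 = 172.327433
  E → positive
Point 4:
  Latitude: 37′ + 44.7″ = 37.74500′; 88 + 37.74500/60 = 88.629083
  hemisphere S, so the sign is −
  λ: 68° + 47/60 + 1.1/3600 = 68 + 0.783333 + 0.000306 = 68.783639
  W → negative
Point 5:
  φ: degrees = first 2 digits = 57, minutes = 50.15943; 57 + 50.15943/60 = 57.835991
  hemisphere S, so the sign is −
  Longitude: split at 3 digits → 152° and 6.29′; 152 + 6.29/60 = 152.104833
  W → negative
Point 6:
  Latitude: split at 2 digits → 03° and 57.5367′; 3 + 57.5367/60 = 3.958945
  N ⇒ keep positive
  Lon: degrees = first 3 digits = 114, minutes = 54.7538; 114 + 54.7538/60 = 114.912563
  E → positive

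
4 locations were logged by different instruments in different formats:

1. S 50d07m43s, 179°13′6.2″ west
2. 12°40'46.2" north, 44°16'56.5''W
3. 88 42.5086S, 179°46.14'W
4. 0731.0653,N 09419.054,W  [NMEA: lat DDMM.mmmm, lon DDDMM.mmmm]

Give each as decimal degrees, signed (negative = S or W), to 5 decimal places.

Point 1:
  Latitude: 50 + 7/60 + 43/3600 = 50.128611
  hemisphere S, so the sign is −
  λ: 13′ + 6.2″ = 13.10333′; 179 + 13.10333/60 = 179.218389
  W → negative
Point 2:
  Latitude: 12 + 40/60 + 46.2/3600 = 12.679500
  N ⇒ keep positive
  λ: 44° + 16/60 + 56.5/3600 = 44 + 0.266667 + 0.015694 = 44.282361
  W ⇒ negate
Point 3:
  φ: 88 + 42.5086/60 = 88.708477
  hemisphere S, so the sign is −
  Lon: 46.14′ = 0.769000°; total 179.769000
  W → negative
Point 4:
  Latitude: degrees = first 2 digits = 7, minutes = 31.0653; 7 + 31.0653/60 = 7.517755
  N ⇒ keep positive
  λ: split at 3 digits → 094° and 19.054′; 94 + 19.054/60 = 94.317567
  W ⇒ negate

1. -50.12861, -179.21839
2. 12.67950, -44.28236
3. -88.70848, -179.76900
4. 7.51776, -94.31757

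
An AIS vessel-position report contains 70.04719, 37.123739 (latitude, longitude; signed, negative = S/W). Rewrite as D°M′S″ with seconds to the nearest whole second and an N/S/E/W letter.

70°02′50″ N, 37°07′25″ E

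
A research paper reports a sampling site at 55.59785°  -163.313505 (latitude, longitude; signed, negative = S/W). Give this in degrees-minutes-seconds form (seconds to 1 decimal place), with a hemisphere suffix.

Lat: 0.597850 × 60 = 35.87100′ → 35′, remainder × 60 = 52.260″
Longitude is negative → W; |value| = 163.313505
Longitude: 0.313505 × 60 = 18.81030′ → 18′, remainder × 60 = 48.618″

55°35′52.3″ N, 163°18′48.6″ W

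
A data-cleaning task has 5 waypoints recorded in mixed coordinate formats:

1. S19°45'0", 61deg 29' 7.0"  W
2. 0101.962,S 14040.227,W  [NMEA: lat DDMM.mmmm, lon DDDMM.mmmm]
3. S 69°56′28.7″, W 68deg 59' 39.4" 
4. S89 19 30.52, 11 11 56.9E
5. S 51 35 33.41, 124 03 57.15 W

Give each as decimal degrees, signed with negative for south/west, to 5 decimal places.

Point 1:
  φ: 19 + 45/60 + 0/3600 = 19.750000
  S → negative
  λ: 61 + 29/60 + 7/3600 = 61.485278
  hemisphere W, so the sign is −
Point 2:
  φ: degrees = first 2 digits = 1, minutes = 1.962; 1 + 1.962/60 = 1.032700
  hemisphere S, so the sign is −
  Longitude: degrees = first 3 digits = 140, minutes = 40.227; 140 + 40.227/60 = 140.670450
  hemisphere W, so the sign is −
Point 3:
  Lat: 56′ + 28.7″ = 56.47833′; 69 + 56.47833/60 = 69.941306
  S ⇒ negate
  Longitude: 68° + 59/60 + 39.4/3600 = 68 + 0.983333 + 0.010944 = 68.994278
  hemisphere W, so the sign is −
Point 4:
  Lat: 89 + 19/60 + 30.52/3600 = 89.325144
  S ⇒ negate
  Lon: 11 + 11/60 + 56.9/3600 = 11.199139
  E → positive
Point 5:
  Lat: 51° + 35/60 + 33.41/3600 = 51 + 0.583333 + 0.009281 = 51.592614
  hemisphere S, so the sign is −
  Longitude: 3′ + 57.15″ = 3.95250′; 124 + 3.95250/60 = 124.065875
  W ⇒ negate

1. -19.75000, -61.48528
2. -1.03270, -140.67045
3. -69.94131, -68.99428
4. -89.32514, 11.19914
5. -51.59261, -124.06588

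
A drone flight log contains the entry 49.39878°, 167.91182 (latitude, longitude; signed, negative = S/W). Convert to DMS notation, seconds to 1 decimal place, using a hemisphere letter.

49°23′55.6″ N, 167°54′42.6″ E

Latitude: whole degrees 49; 23.92680′ → 23′ and 55.608″
λ: 0.911820° → 54.70920′; 0.70920 × 60 = 42.552″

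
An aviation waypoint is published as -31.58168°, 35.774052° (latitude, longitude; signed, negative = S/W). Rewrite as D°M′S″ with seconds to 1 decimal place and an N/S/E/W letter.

Latitude is negative → S; |value| = 31.581680
φ: 0.581680 × 60 = 34.90080′ → 34′, remainder × 60 = 54.048″
λ: 0.774052° → 46.44312′; 0.44312 × 60 = 26.587″

31°34′54.0″ S, 35°46′26.6″ E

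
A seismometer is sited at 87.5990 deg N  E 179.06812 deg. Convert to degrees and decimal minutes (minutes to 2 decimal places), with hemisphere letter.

Latitude: 87° + 0.599000 × 60 = 87° 35.9400′
λ: fractional part 0.068120 → 4.0872 minutes

87° 35.94′ N, 179° 4.09′ E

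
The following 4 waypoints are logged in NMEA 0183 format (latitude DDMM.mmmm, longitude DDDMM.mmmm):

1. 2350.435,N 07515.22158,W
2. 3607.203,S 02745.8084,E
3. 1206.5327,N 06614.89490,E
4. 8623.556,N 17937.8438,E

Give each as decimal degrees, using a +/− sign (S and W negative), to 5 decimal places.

Point 1:
  Latitude: split at 2 digits → 23° and 50.435′; 23 + 50.435/60 = 23.840583
  N → positive
  Lon: degrees = first 3 digits = 75, minutes = 15.22158; 75 + 15.22158/60 = 75.253693
  hemisphere W, so the sign is −
Point 2:
  φ: split at 2 digits → 36° and 7.203′; 36 + 7.203/60 = 36.120050
  hemisphere S, so the sign is −
  Lon: split at 3 digits → 027° and 45.8084′; 27 + 45.8084/60 = 27.763473
  E ⇒ keep positive
Point 3:
  Latitude: split at 2 digits → 12° and 6.5327′; 12 + 6.5327/60 = 12.108878
  N → positive
  λ: split at 3 digits → 066° and 14.8949′; 66 + 14.8949/60 = 66.248248
  E → positive
Point 4:
  φ: split at 2 digits → 86° and 23.556′; 86 + 23.556/60 = 86.392600
  N ⇒ keep positive
  Longitude: degrees = first 3 digits = 179, minutes = 37.8438; 179 + 37.8438/60 = 179.630730
  E → positive

1. 23.84058, -75.25369
2. -36.12005, 27.76347
3. 12.10888, 66.24825
4. 86.39260, 179.63073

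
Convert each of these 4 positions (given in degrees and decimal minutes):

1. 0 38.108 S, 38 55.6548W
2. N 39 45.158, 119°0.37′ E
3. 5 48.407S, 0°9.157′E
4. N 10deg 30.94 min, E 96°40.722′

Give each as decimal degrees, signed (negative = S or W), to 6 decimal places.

Point 1:
  Latitude: 38.108′ = 0.635133°; total 0.6351333
  hemisphere S, so the sign is −
  λ: 38 + 55.6548/60 = 38.9275800
  hemisphere W, so the sign is −
Point 2:
  Latitude: 39 + 45.158/60 = 39.7526333
  N ⇒ keep positive
  Lon: 119 + 0.37/60 = 119.0061667
  E → positive
Point 3:
  Latitude: 48.407′ = 0.806783°; total 5.8067833
  S ⇒ negate
  Longitude: 0 + 9.157/60 = 0.1526167
  E → positive
Point 4:
  Lat: 30.94′ = 0.515667°; total 10.5156667
  N → positive
  Lon: 40.722′ = 0.678700°; total 96.6787000
  E → positive

1. -0.635133, -38.927580
2. 39.752633, 119.006167
3. -5.806783, 0.152617
4. 10.515667, 96.678700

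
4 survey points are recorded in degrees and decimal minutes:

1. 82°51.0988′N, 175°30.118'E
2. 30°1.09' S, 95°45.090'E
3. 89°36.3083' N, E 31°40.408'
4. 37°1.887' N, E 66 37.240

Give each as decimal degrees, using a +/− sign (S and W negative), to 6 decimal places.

Point 1:
  Latitude: 82 + 51.0988/60 = 82.8516467
  N ⇒ keep positive
  Lon: 175 + 30.118/60 = 175.5019667
  E → positive
Point 2:
  Latitude: 1.09′ = 0.018167°; total 30.0181667
  S ⇒ negate
  Lon: 45.09′ = 0.751500°; total 95.7515000
  E ⇒ keep positive
Point 3:
  Latitude: 89 + 36.3083/60 = 89.6051383
  N → positive
  Lon: 40.408′ = 0.673467°; total 31.6734667
  E ⇒ keep positive
Point 4:
  Lat: 37 + 1.887/60 = 37.0314500
  N ⇒ keep positive
  λ: 66 + 37.24/60 = 66.6206667
  E ⇒ keep positive

1. 82.851647, 175.501967
2. -30.018167, 95.751500
3. 89.605138, 31.673467
4. 37.031450, 66.620667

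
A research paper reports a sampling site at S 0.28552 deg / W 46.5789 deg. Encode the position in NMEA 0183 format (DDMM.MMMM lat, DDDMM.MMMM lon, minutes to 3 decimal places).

0017.131,S / 04634.734,W

Lat: fractional part 0.285520 → 17.13120 minutes
Longitude: fractional part 0.578900 → 34.73400 minutes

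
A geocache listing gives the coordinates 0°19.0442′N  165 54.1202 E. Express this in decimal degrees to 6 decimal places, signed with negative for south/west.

0.317403, 165.902003

φ: 0 + 19.0442/60 = 0.3174033
N ⇒ keep positive
Lon: 54.1202′ = 0.902003°; total 165.9020033
E → positive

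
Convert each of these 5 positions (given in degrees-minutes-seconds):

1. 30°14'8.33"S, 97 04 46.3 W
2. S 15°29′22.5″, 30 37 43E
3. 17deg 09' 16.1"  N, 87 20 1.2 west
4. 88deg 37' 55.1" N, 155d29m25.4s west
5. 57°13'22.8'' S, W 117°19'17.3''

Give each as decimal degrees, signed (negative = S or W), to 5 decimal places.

1. -30.23565, -97.07953
2. -15.48958, 30.62861
3. 17.15447, -87.33367
4. 88.63197, -155.49039
5. -57.22300, -117.32147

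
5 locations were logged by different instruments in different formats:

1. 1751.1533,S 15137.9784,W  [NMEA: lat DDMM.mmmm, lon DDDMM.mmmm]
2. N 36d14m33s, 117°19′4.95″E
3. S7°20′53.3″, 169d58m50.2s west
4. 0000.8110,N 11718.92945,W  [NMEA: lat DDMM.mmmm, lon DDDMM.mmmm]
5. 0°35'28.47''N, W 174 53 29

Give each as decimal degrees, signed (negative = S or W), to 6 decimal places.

Point 1:
  φ: degrees = first 2 digits = 17, minutes = 51.1533; 17 + 51.1533/60 = 17.8525550
  S → negative
  Longitude: split at 3 digits → 151° and 37.9784′; 151 + 37.9784/60 = 151.6329733
  W → negative
Point 2:
  Latitude: 36 + 14/60 + 33/3600 = 36.2425000
  N ⇒ keep positive
  λ: 117° + 19/60 + 4.95/3600 = 117 + 0.316667 + 0.001375 = 117.3180417
  E ⇒ keep positive
Point 3:
  Latitude: 7° + 20/60 + 53.3/3600 = 7 + 0.333333 + 0.014806 = 7.3481389
  S → negative
  λ: 169° + 58/60 + 50.2/3600 = 169 + 0.966667 + 0.013944 = 169.9806111
  hemisphere W, so the sign is −
Point 4:
  Lat: split at 2 digits → 00° and 0.811′; 0 + 0.811/60 = 0.0135167
  N ⇒ keep positive
  Lon: split at 3 digits → 117° and 18.92945′; 117 + 18.92945/60 = 117.3154908
  hemisphere W, so the sign is −
Point 5:
  Latitude: 0° + 35/60 + 28.47/3600 = 0 + 0.583333 + 0.007908 = 0.5912417
  N → positive
  λ: 53′ + 29″ = 53.48333′; 174 + 53.48333/60 = 174.8913889
  hemisphere W, so the sign is −

1. -17.852555, -151.632973
2. 36.242500, 117.318042
3. -7.348139, -169.980611
4. 0.013517, -117.315491
5. 0.591242, -174.891389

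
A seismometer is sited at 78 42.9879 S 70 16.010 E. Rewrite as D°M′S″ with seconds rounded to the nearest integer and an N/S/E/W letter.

78°42′59″ S, 70°16′1″ E

φ: fractional minutes 0.98790 × 60 = 59.27″
λ: fractional minutes 0.01000 × 60 = 0.60″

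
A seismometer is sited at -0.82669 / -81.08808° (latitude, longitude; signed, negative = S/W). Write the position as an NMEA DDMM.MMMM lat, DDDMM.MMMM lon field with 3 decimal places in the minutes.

0049.601,S / 08105.285,W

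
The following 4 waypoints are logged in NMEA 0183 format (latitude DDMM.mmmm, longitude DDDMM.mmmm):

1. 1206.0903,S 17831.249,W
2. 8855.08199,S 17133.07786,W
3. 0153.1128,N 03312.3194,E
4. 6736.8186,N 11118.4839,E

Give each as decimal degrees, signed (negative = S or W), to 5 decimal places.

Point 1:
  Latitude: degrees = first 2 digits = 12, minutes = 6.0903; 12 + 6.0903/60 = 12.101505
  S ⇒ negate
  λ: degrees = first 3 digits = 178, minutes = 31.249; 178 + 31.249/60 = 178.520817
  hemisphere W, so the sign is −
Point 2:
  Lat: degrees = first 2 digits = 88, minutes = 55.08199; 88 + 55.08199/60 = 88.918033
  S ⇒ negate
  Longitude: degrees = first 3 digits = 171, minutes = 33.07786; 171 + 33.07786/60 = 171.551298
  hemisphere W, so the sign is −
Point 3:
  Latitude: split at 2 digits → 01° and 53.1128′; 1 + 53.1128/60 = 1.885213
  N ⇒ keep positive
  Longitude: split at 3 digits → 033° and 12.3194′; 33 + 12.3194/60 = 33.205323
  E → positive
Point 4:
  φ: split at 2 digits → 67° and 36.8186′; 67 + 36.8186/60 = 67.613643
  N ⇒ keep positive
  Lon: degrees = first 3 digits = 111, minutes = 18.4839; 111 + 18.4839/60 = 111.308065
  E → positive

1. -12.10151, -178.52082
2. -88.91803, -171.55130
3. 1.88521, 33.20532
4. 67.61364, 111.30807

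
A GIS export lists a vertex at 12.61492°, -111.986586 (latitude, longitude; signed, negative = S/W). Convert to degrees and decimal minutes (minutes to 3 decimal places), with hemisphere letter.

12° 36.895′ N, 111° 59.195′ W

Lat: 12° + 0.614920 × 60 = 12° 36.89520′
Longitude is negative → W; |value| = 111.986586
Longitude: fractional part 0.986586 → 59.19516 minutes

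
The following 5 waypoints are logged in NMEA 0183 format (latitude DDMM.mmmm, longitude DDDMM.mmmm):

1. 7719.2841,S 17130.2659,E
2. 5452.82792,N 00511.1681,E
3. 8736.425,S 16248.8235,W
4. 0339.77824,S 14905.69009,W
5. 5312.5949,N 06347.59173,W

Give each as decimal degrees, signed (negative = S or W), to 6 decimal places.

1. -77.321402, 171.504432
2. 54.880465, 5.186135
3. -87.607083, -162.813725
4. -3.662971, -149.094835
5. 53.209915, -63.793196

Point 1:
  Lat: split at 2 digits → 77° and 19.2841′; 77 + 19.2841/60 = 77.3214017
  hemisphere S, so the sign is −
  Longitude: split at 3 digits → 171° and 30.2659′; 171 + 30.2659/60 = 171.5044317
  E → positive
Point 2:
  φ: degrees = first 2 digits = 54, minutes = 52.82792; 54 + 52.82792/60 = 54.8804653
  N ⇒ keep positive
  Lon: degrees = first 3 digits = 5, minutes = 11.1681; 5 + 11.1681/60 = 5.1861350
  E → positive
Point 3:
  φ: split at 2 digits → 87° and 36.425′; 87 + 36.425/60 = 87.6070833
  S ⇒ negate
  Lon: split at 3 digits → 162° and 48.8235′; 162 + 48.8235/60 = 162.8137250
  hemisphere W, so the sign is −
Point 4:
  Lat: degrees = first 2 digits = 3, minutes = 39.77824; 3 + 39.77824/60 = 3.6629707
  S → negative
  Lon: degrees = first 3 digits = 149, minutes = 5.69009; 149 + 5.69009/60 = 149.0948348
  W ⇒ negate
Point 5:
  φ: split at 2 digits → 53° and 12.5949′; 53 + 12.5949/60 = 53.2099150
  N ⇒ keep positive
  Longitude: split at 3 digits → 063° and 47.59173′; 63 + 47.59173/60 = 63.7931955
  W ⇒ negate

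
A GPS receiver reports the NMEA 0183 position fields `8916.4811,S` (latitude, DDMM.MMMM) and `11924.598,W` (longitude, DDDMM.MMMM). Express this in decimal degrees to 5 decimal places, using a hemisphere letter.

89.27469° S, 119.40997° W

Latitude: degrees = first 2 digits = 89, minutes = 16.4811; 89 + 16.4811/60 = 89.274685
Lon: split at 3 digits → 119° and 24.598′; 119 + 24.598/60 = 119.409967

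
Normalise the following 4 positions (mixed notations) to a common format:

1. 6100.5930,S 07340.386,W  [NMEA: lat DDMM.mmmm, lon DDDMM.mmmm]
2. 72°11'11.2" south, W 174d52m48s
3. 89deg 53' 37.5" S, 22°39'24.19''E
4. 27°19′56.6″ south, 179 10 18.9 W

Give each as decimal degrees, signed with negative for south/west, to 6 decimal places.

1. -61.009883, -73.673100
2. -72.186444, -174.880000
3. -89.893750, 22.656719
4. -27.332389, -179.171917

Point 1:
  Lat: degrees = first 2 digits = 61, minutes = 0.593; 61 + 0.593/60 = 61.0098833
  hemisphere S, so the sign is −
  Longitude: split at 3 digits → 073° and 40.386′; 73 + 40.386/60 = 73.6731000
  W → negative
Point 2:
  φ: 72 + 11/60 + 11.2/3600 = 72.1864444
  S ⇒ negate
  λ: 174 + 52/60 + 48/3600 = 174.8800000
  W → negative
Point 3:
  Latitude: 89° + 53/60 + 37.5/3600 = 89 + 0.883333 + 0.010417 = 89.8937500
  hemisphere S, so the sign is −
  Longitude: 22° + 39/60 + 24.19/3600 = 22 + 0.650000 + 0.006719 = 22.6567194
  E → positive
Point 4:
  Lat: 27° + 19/60 + 56.6/3600 = 27 + 0.316667 + 0.015722 = 27.3323889
  S ⇒ negate
  Lon: 179° + 10/60 + 18.9/3600 = 179 + 0.166667 + 0.005250 = 179.1719167
  hemisphere W, so the sign is −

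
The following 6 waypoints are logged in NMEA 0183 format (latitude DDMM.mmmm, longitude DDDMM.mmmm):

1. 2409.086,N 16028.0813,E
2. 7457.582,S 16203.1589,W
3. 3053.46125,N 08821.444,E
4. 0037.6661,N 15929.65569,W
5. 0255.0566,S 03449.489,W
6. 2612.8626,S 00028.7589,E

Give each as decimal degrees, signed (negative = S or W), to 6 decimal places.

1. 24.151433, 160.468022
2. -74.959700, -162.052648
3. 30.891021, 88.357400
4. 0.627768, -159.494262
5. -2.917610, -34.824817
6. -26.214377, 0.479315

Point 1:
  φ: split at 2 digits → 24° and 9.086′; 24 + 9.086/60 = 24.1514333
  N → positive
  λ: split at 3 digits → 160° and 28.0813′; 160 + 28.0813/60 = 160.4680217
  E → positive
Point 2:
  Lat: split at 2 digits → 74° and 57.582′; 74 + 57.582/60 = 74.9597000
  S → negative
  Longitude: degrees = first 3 digits = 162, minutes = 3.1589; 162 + 3.1589/60 = 162.0526483
  W ⇒ negate
Point 3:
  Lat: split at 2 digits → 30° and 53.46125′; 30 + 53.46125/60 = 30.8910208
  N → positive
  Lon: degrees = first 3 digits = 88, minutes = 21.444; 88 + 21.444/60 = 88.3574000
  E → positive
Point 4:
  Lat: degrees = first 2 digits = 0, minutes = 37.6661; 0 + 37.6661/60 = 0.6277683
  N ⇒ keep positive
  Lon: split at 3 digits → 159° and 29.65569′; 159 + 29.65569/60 = 159.4942615
  hemisphere W, so the sign is −
Point 5:
  Lat: split at 2 digits → 02° and 55.0566′; 2 + 55.0566/60 = 2.9176100
  S ⇒ negate
  λ: split at 3 digits → 034° and 49.489′; 34 + 49.489/60 = 34.8248167
  hemisphere W, so the sign is −
Point 6:
  Latitude: degrees = first 2 digits = 26, minutes = 12.8626; 26 + 12.8626/60 = 26.2143767
  S ⇒ negate
  λ: degrees = first 3 digits = 0, minutes = 28.7589; 0 + 28.7589/60 = 0.4793150
  E → positive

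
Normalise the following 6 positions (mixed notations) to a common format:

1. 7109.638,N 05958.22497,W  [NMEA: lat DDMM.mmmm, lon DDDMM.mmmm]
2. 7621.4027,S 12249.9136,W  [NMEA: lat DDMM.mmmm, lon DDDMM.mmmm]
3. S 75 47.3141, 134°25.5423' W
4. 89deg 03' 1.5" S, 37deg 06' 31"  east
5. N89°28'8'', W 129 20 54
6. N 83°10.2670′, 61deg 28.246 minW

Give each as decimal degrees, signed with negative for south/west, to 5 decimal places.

Point 1:
  φ: split at 2 digits → 71° and 9.638′; 71 + 9.638/60 = 71.160633
  N → positive
  Lon: degrees = first 3 digits = 59, minutes = 58.22497; 59 + 58.22497/60 = 59.970416
  W ⇒ negate
Point 2:
  Lat: degrees = first 2 digits = 76, minutes = 21.4027; 76 + 21.4027/60 = 76.356712
  hemisphere S, so the sign is −
  Lon: degrees = first 3 digits = 122, minutes = 49.9136; 122 + 49.9136/60 = 122.831893
  W → negative
Point 3:
  φ: 47.3141′ = 0.788568°; total 75.788568
  S ⇒ negate
  λ: 25.5423′ = 0.425705°; total 134.425705
  W ⇒ negate
Point 4:
  Latitude: 89 + 3/60 + 1.5/3600 = 89.050417
  S ⇒ negate
  Lon: 6′ + 31″ = 6.51667′; 37 + 6.51667/60 = 37.108611
  E ⇒ keep positive
Point 5:
  φ: 28′ + 8″ = 28.13333′; 89 + 28.13333/60 = 89.468889
  N → positive
  Lon: 20′ + 54″ = 20.90000′; 129 + 20.90000/60 = 129.348333
  W ⇒ negate
Point 6:
  φ: 83 + 10.267/60 = 83.171117
  N → positive
  Lon: 61 + 28.246/60 = 61.470767
  W → negative

1. 71.16063, -59.97042
2. -76.35671, -122.83189
3. -75.78857, -134.42571
4. -89.05042, 37.10861
5. 89.46889, -129.34833
6. 83.17112, -61.47077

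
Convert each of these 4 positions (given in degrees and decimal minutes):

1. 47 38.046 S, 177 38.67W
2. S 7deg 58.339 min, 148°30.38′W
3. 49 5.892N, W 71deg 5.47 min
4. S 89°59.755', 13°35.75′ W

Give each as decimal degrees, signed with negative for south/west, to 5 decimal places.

Point 1:
  Lat: 47 + 38.046/60 = 47.634100
  S ⇒ negate
  Longitude: 177 + 38.67/60 = 177.644500
  hemisphere W, so the sign is −
Point 2:
  φ: 58.339′ = 0.972317°; total 7.972317
  S → negative
  Lon: 148 + 30.38/60 = 148.506333
  W ⇒ negate
Point 3:
  Lat: 5.892′ = 0.098200°; total 49.098200
  N → positive
  Longitude: 71 + 5.47/60 = 71.091167
  W → negative
Point 4:
  Lat: 89 + 59.755/60 = 89.995917
  hemisphere S, so the sign is −
  λ: 35.75′ = 0.595833°; total 13.595833
  W → negative

1. -47.63410, -177.64450
2. -7.97232, -148.50633
3. 49.09820, -71.09117
4. -89.99592, -13.59583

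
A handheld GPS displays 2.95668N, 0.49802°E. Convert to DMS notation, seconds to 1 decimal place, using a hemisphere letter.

Latitude: 0.956680 × 60 = 57.40080′ → 57′, remainder × 60 = 24.048″
Longitude: 0.498020 × 60 = 29.88120′ → 29′, remainder × 60 = 52.872″

2°57′24.0″ N, 0°29′52.9″ E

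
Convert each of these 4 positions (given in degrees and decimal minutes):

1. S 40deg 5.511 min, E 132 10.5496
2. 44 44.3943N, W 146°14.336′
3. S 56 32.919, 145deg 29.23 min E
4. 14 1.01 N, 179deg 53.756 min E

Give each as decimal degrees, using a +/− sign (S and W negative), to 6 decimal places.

Point 1:
  Latitude: 5.511′ = 0.091850°; total 40.0918500
  S → negative
  Lon: 132 + 10.5496/60 = 132.1758267
  E ⇒ keep positive
Point 2:
  Lat: 44 + 44.3943/60 = 44.7399050
  N ⇒ keep positive
  Longitude: 146 + 14.336/60 = 146.2389333
  W → negative
Point 3:
  Lat: 56 + 32.919/60 = 56.5486500
  S ⇒ negate
  λ: 145 + 29.23/60 = 145.4871667
  E ⇒ keep positive
Point 4:
  Latitude: 1.01′ = 0.016833°; total 14.0168333
  N ⇒ keep positive
  λ: 179 + 53.756/60 = 179.8959333
  E → positive

1. -40.091850, 132.175827
2. 44.739905, -146.238933
3. -56.548650, 145.487167
4. 14.016833, 179.895933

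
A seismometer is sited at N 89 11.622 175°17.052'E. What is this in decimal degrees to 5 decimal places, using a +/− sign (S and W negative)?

Latitude: 11.622′ = 0.193700°; total 89.193700
N → positive
λ: 175 + 17.052/60 = 175.284200
E ⇒ keep positive

89.19370, 175.28420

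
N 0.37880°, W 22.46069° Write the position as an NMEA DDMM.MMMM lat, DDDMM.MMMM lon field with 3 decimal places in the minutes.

0022.728,N / 02227.641,W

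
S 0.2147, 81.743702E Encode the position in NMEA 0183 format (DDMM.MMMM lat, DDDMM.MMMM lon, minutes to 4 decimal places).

Lat: minutes = (0.214700 − 0) × 60 = 12.882000
λ: fractional part 0.743702 → 44.622120 minutes

0012.8820,S / 08144.6221,E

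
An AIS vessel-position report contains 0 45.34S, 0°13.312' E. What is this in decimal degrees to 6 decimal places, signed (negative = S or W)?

Latitude: 45.34′ = 0.755667°; total 0.7556667
S ⇒ negate
λ: 13.312′ = 0.221867°; total 0.2218667
E → positive

-0.755667, 0.221867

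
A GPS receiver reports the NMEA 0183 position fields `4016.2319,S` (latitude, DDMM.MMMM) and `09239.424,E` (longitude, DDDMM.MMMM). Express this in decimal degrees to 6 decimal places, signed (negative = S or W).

-40.270532, 92.657067

Lat: split at 2 digits → 40° and 16.2319′; 40 + 16.2319/60 = 40.2705317
hemisphere S, so the sign is −
Longitude: split at 3 digits → 092° and 39.424′; 92 + 39.424/60 = 92.6570667
E ⇒ keep positive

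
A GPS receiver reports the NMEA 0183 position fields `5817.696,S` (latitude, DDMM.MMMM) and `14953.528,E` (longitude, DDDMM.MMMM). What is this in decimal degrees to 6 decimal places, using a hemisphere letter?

Latitude: degrees = first 2 digits = 58, minutes = 17.696; 58 + 17.696/60 = 58.2949333
Longitude: degrees = first 3 digits = 149, minutes = 53.528; 149 + 53.528/60 = 149.8921333

58.294933° S, 149.892133° E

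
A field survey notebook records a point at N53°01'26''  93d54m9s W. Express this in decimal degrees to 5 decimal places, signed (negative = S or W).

Lat: 53° + 1/60 + 26/3600 = 53 + 0.016667 + 0.007222 = 53.023889
N ⇒ keep positive
Longitude: 93° + 54/60 + 9/3600 = 93 + 0.900000 + 0.002500 = 93.902500
W → negative

53.02389, -93.90250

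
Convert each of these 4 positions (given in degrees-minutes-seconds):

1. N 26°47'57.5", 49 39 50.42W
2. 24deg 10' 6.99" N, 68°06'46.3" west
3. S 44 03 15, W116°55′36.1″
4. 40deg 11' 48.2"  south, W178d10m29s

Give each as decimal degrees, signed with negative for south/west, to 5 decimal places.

1. 26.79931, -49.66401
2. 24.16861, -68.11286
3. -44.05417, -116.92669
4. -40.19672, -178.17472

Point 1:
  φ: 26° + 47/60 + 57.5/3600 = 26 + 0.783333 + 0.015972 = 26.799306
  N → positive
  Longitude: 39′ + 50.42″ = 39.84033′; 49 + 39.84033/60 = 49.664006
  hemisphere W, so the sign is −
Point 2:
  Latitude: 24 + 10/60 + 6.99/3600 = 24.168608
  N ⇒ keep positive
  λ: 68° + 6/60 + 46.3/3600 = 68 + 0.100000 + 0.012861 = 68.112861
  W ⇒ negate
Point 3:
  φ: 3′ + 15″ = 3.25000′; 44 + 3.25000/60 = 44.054167
  hemisphere S, so the sign is −
  λ: 55′ + 36.1″ = 55.60167′; 116 + 55.60167/60 = 116.926694
  W → negative
Point 4:
  Latitude: 11′ + 48.2″ = 11.80333′; 40 + 11.80333/60 = 40.196722
  S ⇒ negate
  λ: 178° + 10/60 + 29/3600 = 178 + 0.166667 + 0.008056 = 178.174722
  W ⇒ negate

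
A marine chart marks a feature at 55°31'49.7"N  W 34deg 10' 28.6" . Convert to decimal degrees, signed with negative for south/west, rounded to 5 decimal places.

Lat: 55 + 31/60 + 49.7/3600 = 55.530472
N ⇒ keep positive
Lon: 10′ + 28.6″ = 10.47667′; 34 + 10.47667/60 = 34.174611
W ⇒ negate

55.53047, -34.17461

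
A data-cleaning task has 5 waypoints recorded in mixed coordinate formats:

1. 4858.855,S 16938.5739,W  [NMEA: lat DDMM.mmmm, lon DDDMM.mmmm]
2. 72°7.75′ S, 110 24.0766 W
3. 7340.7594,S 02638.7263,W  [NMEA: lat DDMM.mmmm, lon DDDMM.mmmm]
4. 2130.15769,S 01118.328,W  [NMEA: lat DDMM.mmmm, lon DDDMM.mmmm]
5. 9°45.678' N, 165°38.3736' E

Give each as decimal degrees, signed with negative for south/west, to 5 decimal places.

1. -48.98092, -169.64290
2. -72.12917, -110.40128
3. -73.67932, -26.64544
4. -21.50263, -11.30547
5. 9.76130, 165.63956

Point 1:
  φ: degrees = first 2 digits = 48, minutes = 58.855; 48 + 58.855/60 = 48.980917
  S ⇒ negate
  Longitude: split at 3 digits → 169° and 38.5739′; 169 + 38.5739/60 = 169.642898
  hemisphere W, so the sign is −
Point 2:
  φ: 7.75′ = 0.129167°; total 72.129167
  S → negative
  Longitude: 24.0766′ = 0.401277°; total 110.401277
  hemisphere W, so the sign is −
Point 3:
  Lat: degrees = first 2 digits = 73, minutes = 40.7594; 73 + 40.7594/60 = 73.679323
  S → negative
  λ: split at 3 digits → 026° and 38.7263′; 26 + 38.7263/60 = 26.645438
  W → negative
Point 4:
  φ: split at 2 digits → 21° and 30.15769′; 21 + 30.15769/60 = 21.502628
  S ⇒ negate
  Longitude: split at 3 digits → 011° and 18.328′; 11 + 18.328/60 = 11.305467
  W ⇒ negate
Point 5:
  Lat: 45.678′ = 0.761300°; total 9.761300
  N → positive
  Longitude: 38.3736′ = 0.639560°; total 165.639560
  E → positive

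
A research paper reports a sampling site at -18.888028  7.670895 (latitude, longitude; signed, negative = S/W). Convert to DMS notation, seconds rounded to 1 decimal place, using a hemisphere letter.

18°53′16.9″ S, 7°40′15.2″ E

Latitude is negative → S; |value| = 18.888028
Lat: 0.888028 × 60 = 53.28168′ → 53′, remainder × 60 = 16.901″
Lon: 0.670895 × 60 = 40.25370′ → 40′, remainder × 60 = 15.222″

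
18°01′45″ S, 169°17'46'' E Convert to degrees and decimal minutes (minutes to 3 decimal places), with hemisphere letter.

18° 1.750′ S, 169° 17.767′ E

Latitude: seconds/60 = 0.75000; minutes = 1 + 0.75000 = 1.75000
λ: 17 + 46/60 = 17.76667′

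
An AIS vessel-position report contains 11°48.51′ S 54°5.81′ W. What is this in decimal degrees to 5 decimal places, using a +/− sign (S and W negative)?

Latitude: 48.51′ = 0.808500°; total 11.808500
S → negative
λ: 5.81′ = 0.096833°; total 54.096833
W → negative

-11.80850, -54.09683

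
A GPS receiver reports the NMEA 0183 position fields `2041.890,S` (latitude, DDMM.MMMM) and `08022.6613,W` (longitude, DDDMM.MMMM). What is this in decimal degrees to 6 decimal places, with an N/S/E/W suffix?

20.698167° S, 80.377688° W

Latitude: degrees = first 2 digits = 20, minutes = 41.89; 20 + 41.89/60 = 20.6981667
Lon: split at 3 digits → 080° and 22.6613′; 80 + 22.6613/60 = 80.3776883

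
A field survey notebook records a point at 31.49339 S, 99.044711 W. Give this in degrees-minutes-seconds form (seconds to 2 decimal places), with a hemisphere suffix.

Latitude: 0.493390° → 29.60340′; 0.60340 × 60 = 36.2040″
Longitude: 0.044711° → 2.68266′; 0.68266 × 60 = 40.9596″

31°29′36.20″ S, 99°02′40.96″ W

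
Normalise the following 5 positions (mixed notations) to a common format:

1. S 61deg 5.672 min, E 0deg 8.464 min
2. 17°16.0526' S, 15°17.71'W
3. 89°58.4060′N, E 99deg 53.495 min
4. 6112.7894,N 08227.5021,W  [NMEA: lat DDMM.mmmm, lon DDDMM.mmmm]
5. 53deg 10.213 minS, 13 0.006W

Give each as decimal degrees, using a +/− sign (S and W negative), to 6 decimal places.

1. -61.094533, 0.141067
2. -17.267543, -15.295167
3. 89.973433, 99.891583
4. 61.213157, -82.458368
5. -53.170217, -13.000100

Point 1:
  Latitude: 5.672′ = 0.094533°; total 61.0945333
  S ⇒ negate
  Lon: 0 + 8.464/60 = 0.1410667
  E → positive
Point 2:
  Latitude: 17 + 16.0526/60 = 17.2675433
  S → negative
  λ: 15 + 17.71/60 = 15.2951667
  W → negative
Point 3:
  Latitude: 58.406′ = 0.973433°; total 89.9734333
  N → positive
  λ: 99 + 53.495/60 = 99.8915833
  E → positive
Point 4:
  Lat: split at 2 digits → 61° and 12.7894′; 61 + 12.7894/60 = 61.2131567
  N → positive
  Longitude: split at 3 digits → 082° and 27.5021′; 82 + 27.5021/60 = 82.4583683
  W → negative
Point 5:
  Latitude: 10.213′ = 0.170217°; total 53.1702167
  hemisphere S, so the sign is −
  λ: 0.006′ = 0.000100°; total 13.0001000
  W → negative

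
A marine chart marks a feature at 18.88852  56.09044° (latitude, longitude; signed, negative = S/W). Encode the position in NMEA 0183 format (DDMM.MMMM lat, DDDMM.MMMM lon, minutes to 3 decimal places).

φ: 18° + 0.888520 × 60 = 18° 53.31120′
Longitude: fractional part 0.090440 → 5.42640 minutes

1853.311,N / 05605.426,E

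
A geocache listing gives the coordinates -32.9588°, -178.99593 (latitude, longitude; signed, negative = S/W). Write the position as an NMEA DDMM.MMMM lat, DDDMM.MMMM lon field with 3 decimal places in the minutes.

3257.528,S / 17859.756,W

Latitude is negative → S; |value| = 32.958800
φ: 32° + 0.958800 × 60 = 32° 57.52800′
Longitude is negative → W; |value| = 178.995930
Longitude: fractional part 0.995930 → 59.75580 minutes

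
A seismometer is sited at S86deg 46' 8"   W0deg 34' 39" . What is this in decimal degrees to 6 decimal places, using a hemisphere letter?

86.768889° S, 0.577500° W

Lat: 86 + 46/60 + 8/3600 = 86.7688889
Longitude: 0° + 34/60 + 39/3600 = 0 + 0.566667 + 0.010833 = 0.5775000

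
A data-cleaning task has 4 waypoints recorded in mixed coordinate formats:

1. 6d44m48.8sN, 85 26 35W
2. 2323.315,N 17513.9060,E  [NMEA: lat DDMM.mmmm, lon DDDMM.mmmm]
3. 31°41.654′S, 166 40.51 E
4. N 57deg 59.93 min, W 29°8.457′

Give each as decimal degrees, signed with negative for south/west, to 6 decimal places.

1. 6.746889, -85.443056
2. 23.388583, 175.231767
3. -31.694233, 166.675167
4. 57.998833, -29.140950

Point 1:
  φ: 44′ + 48.8″ = 44.81333′; 6 + 44.81333/60 = 6.7468889
  N → positive
  Lon: 85 + 26/60 + 35/3600 = 85.4430556
  W ⇒ negate
Point 2:
  Latitude: split at 2 digits → 23° and 23.315′; 23 + 23.315/60 = 23.3885833
  N ⇒ keep positive
  Longitude: degrees = first 3 digits = 175, minutes = 13.906; 175 + 13.906/60 = 175.2317667
  E → positive
Point 3:
  Lat: 31 + 41.654/60 = 31.6942333
  S → negative
  Lon: 40.51′ = 0.675167°; total 166.6751667
  E → positive
Point 4:
  Latitude: 59.93′ = 0.998833°; total 57.9988333
  N → positive
  Longitude: 29 + 8.457/60 = 29.1409500
  W → negative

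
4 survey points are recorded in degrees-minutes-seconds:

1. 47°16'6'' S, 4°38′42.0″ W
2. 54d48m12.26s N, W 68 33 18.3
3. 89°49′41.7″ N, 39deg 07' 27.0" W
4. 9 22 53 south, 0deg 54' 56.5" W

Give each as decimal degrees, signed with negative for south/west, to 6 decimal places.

1. -47.268333, -4.645000
2. 54.803406, -68.555083
3. 89.828250, -39.124167
4. -9.381389, -0.915694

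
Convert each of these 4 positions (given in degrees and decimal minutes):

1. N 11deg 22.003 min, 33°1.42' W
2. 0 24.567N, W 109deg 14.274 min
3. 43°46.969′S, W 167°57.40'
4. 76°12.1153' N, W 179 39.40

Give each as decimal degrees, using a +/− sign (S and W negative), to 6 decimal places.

1. 11.366717, -33.023667
2. 0.409450, -109.237900
3. -43.782817, -167.956667
4. 76.201922, -179.656667

Point 1:
  Latitude: 11 + 22.003/60 = 11.3667167
  N → positive
  Longitude: 33 + 1.42/60 = 33.0236667
  W → negative
Point 2:
  Lat: 24.567′ = 0.409450°; total 0.4094500
  N ⇒ keep positive
  Lon: 14.274′ = 0.237900°; total 109.2379000
  W → negative
Point 3:
  Latitude: 43 + 46.969/60 = 43.7828167
  S → negative
  Lon: 57.4′ = 0.956667°; total 167.9566667
  W → negative
Point 4:
  Lat: 12.1153′ = 0.201922°; total 76.2019217
  N → positive
  λ: 179 + 39.4/60 = 179.6566667
  W ⇒ negate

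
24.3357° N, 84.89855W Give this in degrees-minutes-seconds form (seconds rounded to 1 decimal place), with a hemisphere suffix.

24°20′8.5″ N, 84°53′54.8″ W

φ: 0.335700 × 60 = 20.14200′ → 20′, remainder × 60 = 8.520″
Longitude: whole degrees 84; 53.91300′ → 53′ and 54.780″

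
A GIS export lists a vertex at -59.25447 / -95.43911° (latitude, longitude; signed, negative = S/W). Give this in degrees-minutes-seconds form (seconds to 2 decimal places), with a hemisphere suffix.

59°15′16.09″ S, 95°26′20.80″ W

Latitude is negative → S; |value| = 59.254470
Latitude: whole degrees 59; 15.26820′ → 15′ and 16.0920″
Longitude is negative → W; |value| = 95.439110
λ: 0.439110 × 60 = 26.34660′ → 26′, remainder × 60 = 20.7960″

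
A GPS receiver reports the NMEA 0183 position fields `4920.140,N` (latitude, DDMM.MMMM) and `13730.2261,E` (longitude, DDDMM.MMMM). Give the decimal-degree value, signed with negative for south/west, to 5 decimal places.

49.33567, 137.50377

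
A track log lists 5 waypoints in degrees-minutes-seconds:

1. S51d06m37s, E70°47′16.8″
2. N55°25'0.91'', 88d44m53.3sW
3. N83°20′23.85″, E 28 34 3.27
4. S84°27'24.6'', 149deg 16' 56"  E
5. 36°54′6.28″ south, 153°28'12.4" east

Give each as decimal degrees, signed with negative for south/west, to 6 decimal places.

Point 1:
  Lat: 6′ + 37″ = 6.61667′; 51 + 6.61667/60 = 51.1102778
  S → negative
  λ: 47′ + 16.8″ = 47.28000′; 70 + 47.28000/60 = 70.7880000
  E ⇒ keep positive
Point 2:
  Lat: 55 + 25/60 + 0.91/3600 = 55.4169194
  N ⇒ keep positive
  Lon: 88° + 44/60 + 53.3/3600 = 88 + 0.733333 + 0.014806 = 88.7481389
  W → negative
Point 3:
  Lat: 20′ + 23.85″ = 20.39750′; 83 + 20.39750/60 = 83.3399583
  N → positive
  λ: 34′ + 3.27″ = 34.05450′; 28 + 34.05450/60 = 28.5675750
  E → positive
Point 4:
  φ: 27′ + 24.6″ = 27.41000′; 84 + 27.41000/60 = 84.4568333
  S ⇒ negate
  Lon: 16′ + 56″ = 16.93333′; 149 + 16.93333/60 = 149.2822222
  E → positive
Point 5:
  Latitude: 36° + 54/60 + 6.28/3600 = 36 + 0.900000 + 0.001744 = 36.9017444
  hemisphere S, so the sign is −
  Longitude: 153° + 28/60 + 12.4/3600 = 153 + 0.466667 + 0.003444 = 153.4701111
  E → positive

1. -51.110278, 70.788000
2. 55.416919, -88.748139
3. 83.339958, 28.567575
4. -84.456833, 149.282222
5. -36.901744, 153.470111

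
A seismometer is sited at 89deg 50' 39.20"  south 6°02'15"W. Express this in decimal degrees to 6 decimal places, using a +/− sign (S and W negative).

Lat: 89 + 50/60 + 39.2/3600 = 89.8442222
S ⇒ negate
Lon: 6 + 2/60 + 15/3600 = 6.0375000
W ⇒ negate

-89.844222, -6.037500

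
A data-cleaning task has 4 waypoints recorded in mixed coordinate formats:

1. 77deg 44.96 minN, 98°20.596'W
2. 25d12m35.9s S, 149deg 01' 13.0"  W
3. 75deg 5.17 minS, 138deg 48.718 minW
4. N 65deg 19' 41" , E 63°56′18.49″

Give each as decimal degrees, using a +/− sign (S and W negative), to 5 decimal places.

1. 77.74933, -98.34327
2. -25.20997, -149.02028
3. -75.08617, -138.81197
4. 65.32806, 63.93847

Point 1:
  Lat: 44.96′ = 0.749333°; total 77.749333
  N → positive
  λ: 20.596′ = 0.343267°; total 98.343267
  W → negative
Point 2:
  Lat: 25 + 12/60 + 35.9/3600 = 25.209972
  S → negative
  Longitude: 149 + 1/60 + 13/3600 = 149.020278
  hemisphere W, so the sign is −
Point 3:
  Latitude: 5.17′ = 0.086167°; total 75.086167
  S → negative
  Lon: 48.718′ = 0.811967°; total 138.811967
  W ⇒ negate
Point 4:
  φ: 65 + 19/60 + 41/3600 = 65.328056
  N → positive
  Lon: 63° + 56/60 + 18.49/3600 = 63 + 0.933333 + 0.005136 = 63.938469
  E ⇒ keep positive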